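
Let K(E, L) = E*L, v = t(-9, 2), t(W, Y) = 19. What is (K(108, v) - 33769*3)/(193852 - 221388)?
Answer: 99255/27536 ≈ 3.6046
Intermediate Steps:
v = 19
(K(108, v) - 33769*3)/(193852 - 221388) = (108*19 - 33769*3)/(193852 - 221388) = (2052 - 101307)/(-27536) = -99255*(-1/27536) = 99255/27536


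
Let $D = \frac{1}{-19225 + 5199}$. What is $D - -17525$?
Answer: $\frac{245805649}{14026} \approx 17525.0$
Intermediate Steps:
$D = - \frac{1}{14026}$ ($D = \frac{1}{-14026} = - \frac{1}{14026} \approx -7.1296 \cdot 10^{-5}$)
$D - -17525 = - \frac{1}{14026} - -17525 = - \frac{1}{14026} + 17525 = \frac{245805649}{14026}$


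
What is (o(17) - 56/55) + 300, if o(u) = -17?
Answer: 15509/55 ≈ 281.98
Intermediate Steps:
(o(17) - 56/55) + 300 = (-17 - 56/55) + 300 = -991/55 + 300 = 15509/55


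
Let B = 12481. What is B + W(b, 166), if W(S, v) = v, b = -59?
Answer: 12647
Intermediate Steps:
B + W(b, 166) = 12481 + 166 = 12647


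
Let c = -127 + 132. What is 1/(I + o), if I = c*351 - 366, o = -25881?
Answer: -1/24492 ≈ -4.0830e-5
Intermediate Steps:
c = 5
I = 1389 (I = 5*351 - 366 = 1755 - 366 = 1389)
1/(I + o) = 1/(1389 - 25881) = 1/(-24492) = -1/24492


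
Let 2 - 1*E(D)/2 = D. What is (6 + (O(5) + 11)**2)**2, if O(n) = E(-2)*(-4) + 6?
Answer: 53361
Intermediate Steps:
E(D) = 4 - 2*D
O(n) = -26 (O(n) = (4 - 2*(-2))*(-4) + 6 = (4 + 4)*(-4) + 6 = 8*(-4) + 6 = -32 + 6 = -26)
(6 + (O(5) + 11)**2)**2 = (6 + (-26 + 11)**2)**2 = (6 + (-15)**2)**2 = (6 + 225)**2 = 231**2 = 53361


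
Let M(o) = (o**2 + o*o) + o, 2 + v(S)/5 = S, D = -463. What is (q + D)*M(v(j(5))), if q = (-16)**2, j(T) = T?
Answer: -96255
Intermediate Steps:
v(S) = -10 + 5*S
M(o) = o + 2*o**2 (M(o) = (o**2 + o**2) + o = 2*o**2 + o = o + 2*o**2)
q = 256
(q + D)*M(v(j(5))) = (256 - 463)*((-10 + 5*5)*(1 + 2*(-10 + 5*5))) = -207*(-10 + 25)*(1 + 2*(-10 + 25)) = -3105*(1 + 2*15) = -3105*(1 + 30) = -3105*31 = -207*465 = -96255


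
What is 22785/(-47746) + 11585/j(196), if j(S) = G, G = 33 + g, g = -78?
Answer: -110832547/429714 ≈ -257.92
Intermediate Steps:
G = -45 (G = 33 - 78 = -45)
j(S) = -45
22785/(-47746) + 11585/j(196) = 22785/(-47746) + 11585/(-45) = 22785*(-1/47746) + 11585*(-1/45) = -22785/47746 - 2317/9 = -110832547/429714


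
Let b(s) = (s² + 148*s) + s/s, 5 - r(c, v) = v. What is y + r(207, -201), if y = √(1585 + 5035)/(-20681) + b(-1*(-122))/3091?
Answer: 669687/3091 - 2*√1655/20681 ≈ 216.65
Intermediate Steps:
r(c, v) = 5 - v
b(s) = 1 + s² + 148*s (b(s) = (s² + 148*s) + 1 = 1 + s² + 148*s)
y = 32941/3091 - 2*√1655/20681 (y = √(1585 + 5035)/(-20681) + (1 + (-1*(-122))² + 148*(-1*(-122)))/3091 = √6620*(-1/20681) + (1 + 122² + 148*122)*(1/3091) = (2*√1655)*(-1/20681) + (1 + 14884 + 18056)*(1/3091) = -2*√1655/20681 + 32941*(1/3091) = -2*√1655/20681 + 32941/3091 = 32941/3091 - 2*√1655/20681 ≈ 10.653)
y + r(207, -201) = (32941/3091 - 2*√1655/20681) + (5 - 1*(-201)) = (32941/3091 - 2*√1655/20681) + (5 + 201) = (32941/3091 - 2*√1655/20681) + 206 = 669687/3091 - 2*√1655/20681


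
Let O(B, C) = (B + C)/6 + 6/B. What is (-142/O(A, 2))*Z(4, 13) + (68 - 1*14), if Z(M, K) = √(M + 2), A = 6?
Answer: 54 - 426*√6/7 ≈ -95.069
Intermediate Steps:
Z(M, K) = √(2 + M)
O(B, C) = 6/B + B/6 + C/6 (O(B, C) = (B + C)*(⅙) + 6/B = (B/6 + C/6) + 6/B = 6/B + B/6 + C/6)
(-142/O(A, 2))*Z(4, 13) + (68 - 1*14) = (-142*36/(36 + 6*(6 + 2)))*√(2 + 4) + (68 - 1*14) = (-142*36/(36 + 6*8))*√6 + (68 - 14) = (-142*36/(36 + 48))*√6 + 54 = (-142/((⅙)*(⅙)*84))*√6 + 54 = (-142/7/3)*√6 + 54 = (-142*3/7)*√6 + 54 = -426*√6/7 + 54 = 54 - 426*√6/7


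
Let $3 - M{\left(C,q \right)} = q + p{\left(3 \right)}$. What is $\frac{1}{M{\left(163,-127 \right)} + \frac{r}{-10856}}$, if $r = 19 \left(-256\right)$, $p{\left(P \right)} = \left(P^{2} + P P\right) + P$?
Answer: $\frac{1357}{148521} \approx 0.0091368$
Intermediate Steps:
$p{\left(P \right)} = P + 2 P^{2}$ ($p{\left(P \right)} = \left(P^{2} + P^{2}\right) + P = 2 P^{2} + P = P + 2 P^{2}$)
$M{\left(C,q \right)} = -18 - q$ ($M{\left(C,q \right)} = 3 - \left(q + 3 \left(1 + 2 \cdot 3\right)\right) = 3 - \left(q + 3 \left(1 + 6\right)\right) = 3 - \left(q + 3 \cdot 7\right) = 3 - \left(q + 21\right) = 3 - \left(21 + q\right) = -18 - q$)
$r = -4864$
$\frac{1}{M{\left(163,-127 \right)} + \frac{r}{-10856}} = \frac{1}{\left(-18 - -127\right) - \frac{4864}{-10856}} = \frac{1}{\left(-18 + 127\right) - - \frac{608}{1357}} = \frac{1}{109 + \frac{608}{1357}} = \frac{1}{\frac{148521}{1357}} = \frac{1357}{148521}$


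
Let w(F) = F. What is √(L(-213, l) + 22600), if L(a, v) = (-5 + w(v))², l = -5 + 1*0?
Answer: 10*√227 ≈ 150.67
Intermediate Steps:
l = -5 (l = -5 + 0 = -5)
L(a, v) = (-5 + v)²
√(L(-213, l) + 22600) = √((-5 - 5)² + 22600) = √((-10)² + 22600) = √(100 + 22600) = √22700 = 10*√227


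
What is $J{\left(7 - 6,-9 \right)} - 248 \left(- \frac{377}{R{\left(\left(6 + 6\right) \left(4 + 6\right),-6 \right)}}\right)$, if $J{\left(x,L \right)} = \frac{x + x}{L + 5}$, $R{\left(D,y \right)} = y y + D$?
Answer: $\frac{3593}{6} \approx 598.83$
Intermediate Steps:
$R{\left(D,y \right)} = D + y^{2}$ ($R{\left(D,y \right)} = y^{2} + D = D + y^{2}$)
$J{\left(x,L \right)} = \frac{2 x}{5 + L}$
$J{\left(7 - 6,-9 \right)} - 248 \left(- \frac{377}{R{\left(\left(6 + 6\right) \left(4 + 6\right),-6 \right)}}\right) = \frac{2 \left(7 - 6\right)}{5 - 9} - 248 \left(- \frac{377}{\left(6 + 6\right) \left(4 + 6\right) + \left(-6\right)^{2}}\right) = \frac{2 \left(7 - 6\right)}{-4} - 248 \left(- \frac{377}{12 \cdot 10 + 36}\right) = 2 \cdot 1 \left(- \frac{1}{4}\right) - 248 \left(- \frac{377}{120 + 36}\right) = - \frac{1}{2} - 248 \left(- \frac{377}{156}\right) = - \frac{1}{2} - 248 \left(\left(-377\right) \frac{1}{156}\right) = - \frac{1}{2} - - \frac{1798}{3} = - \frac{1}{2} + \frac{1798}{3} = \frac{3593}{6}$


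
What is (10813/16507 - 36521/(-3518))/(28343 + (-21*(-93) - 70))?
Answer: 640892281/1755272967476 ≈ 0.00036512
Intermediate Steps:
(10813/16507 - 36521/(-3518))/(28343 + (-21*(-93) - 70)) = (10813*(1/16507) - 36521*(-1/3518))/(28343 + (1953 - 70)) = (10813/16507 + 36521/3518)/(28343 + 1883) = (640892281/58071626)/30226 = (640892281/58071626)*(1/30226) = 640892281/1755272967476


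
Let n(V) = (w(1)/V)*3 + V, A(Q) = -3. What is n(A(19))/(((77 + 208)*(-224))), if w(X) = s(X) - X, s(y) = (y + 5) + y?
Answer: 3/21280 ≈ 0.00014098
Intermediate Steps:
s(y) = 5 + 2*y (s(y) = (5 + y) + y = 5 + 2*y)
w(X) = 5 + X (w(X) = (5 + 2*X) - X = 5 + X)
n(V) = V + 18/V (n(V) = ((5 + 1)/V)*3 + V = (6/V)*3 + V = 18/V + V = V + 18/V)
n(A(19))/(((77 + 208)*(-224))) = (-3 + 18/(-3))/(((77 + 208)*(-224))) = (-3 + 18*(-⅓))/((285*(-224))) = (-3 - 6)/(-63840) = -9*(-1/63840) = 3/21280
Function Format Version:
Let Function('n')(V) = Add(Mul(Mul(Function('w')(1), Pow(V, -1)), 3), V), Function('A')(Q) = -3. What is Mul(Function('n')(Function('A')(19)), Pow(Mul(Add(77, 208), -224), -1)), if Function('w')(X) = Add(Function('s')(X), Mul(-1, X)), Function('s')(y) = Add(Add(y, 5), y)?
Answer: Rational(3, 21280) ≈ 0.00014098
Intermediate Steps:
Function('s')(y) = Add(5, Mul(2, y)) (Function('s')(y) = Add(Add(5, y), y) = Add(5, Mul(2, y)))
Function('w')(X) = Add(5, X) (Function('w')(X) = Add(Add(5, Mul(2, X)), Mul(-1, X)) = Add(5, X))
Function('n')(V) = Add(V, Mul(18, Pow(V, -1))) (Function('n')(V) = Add(Mul(Mul(Add(5, 1), Pow(V, -1)), 3), V) = Add(Mul(Mul(6, Pow(V, -1)), 3), V) = Add(Mul(18, Pow(V, -1)), V) = Add(V, Mul(18, Pow(V, -1))))
Mul(Function('n')(Function('A')(19)), Pow(Mul(Add(77, 208), -224), -1)) = Mul(Add(-3, Mul(18, Pow(-3, -1))), Pow(Mul(Add(77, 208), -224), -1)) = Mul(Add(-3, Mul(18, Rational(-1, 3))), Pow(Mul(285, -224), -1)) = Mul(Add(-3, -6), Pow(-63840, -1)) = Mul(-9, Rational(-1, 63840)) = Rational(3, 21280)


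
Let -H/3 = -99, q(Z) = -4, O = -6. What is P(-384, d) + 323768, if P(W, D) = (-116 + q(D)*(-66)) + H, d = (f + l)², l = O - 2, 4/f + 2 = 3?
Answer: 324213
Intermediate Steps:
H = 297 (H = -3*(-99) = 297)
f = 4 (f = 4/(-2 + 3) = 4/1 = 4*1 = 4)
l = -8 (l = -6 - 2 = -8)
d = 16 (d = (4 - 8)² = (-4)² = 16)
P(W, D) = 445 (P(W, D) = (-116 - 4*(-66)) + 297 = (-116 + 264) + 297 = 148 + 297 = 445)
P(-384, d) + 323768 = 445 + 323768 = 324213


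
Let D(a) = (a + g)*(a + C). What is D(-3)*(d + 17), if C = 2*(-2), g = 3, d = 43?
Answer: 0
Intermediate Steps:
C = -4
D(a) = (-4 + a)*(3 + a) (D(a) = (a + 3)*(a - 4) = (3 + a)*(-4 + a) = (-4 + a)*(3 + a))
D(-3)*(d + 17) = (-12 + (-3)² - 1*(-3))*(43 + 17) = (-12 + 9 + 3)*60 = 0*60 = 0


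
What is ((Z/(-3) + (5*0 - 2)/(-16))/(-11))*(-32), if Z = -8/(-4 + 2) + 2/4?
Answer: -4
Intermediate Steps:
Z = 9/2 (Z = -8/(-2) + 2*(1/4) = -8*(-1/2) + 1/2 = 4 + 1/2 = 9/2 ≈ 4.5000)
((Z/(-3) + (5*0 - 2)/(-16))/(-11))*(-32) = (((9/2)/(-3) + (5*0 - 2)/(-16))/(-11))*(-32) = -((9/2)*(-1/3) + (0 - 2)*(-1/16))/11*(-32) = -(-3/2 - 2*(-1/16))/11*(-32) = -(-3/2 + 1/8)/11*(-32) = -1/11*(-11/8)*(-32) = (1/8)*(-32) = -4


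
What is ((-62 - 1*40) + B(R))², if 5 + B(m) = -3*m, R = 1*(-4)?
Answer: 9025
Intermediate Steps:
R = -4
B(m) = -5 - 3*m
((-62 - 1*40) + B(R))² = ((-62 - 1*40) + (-5 - 3*(-4)))² = ((-62 - 40) + (-5 + 12))² = (-102 + 7)² = (-95)² = 9025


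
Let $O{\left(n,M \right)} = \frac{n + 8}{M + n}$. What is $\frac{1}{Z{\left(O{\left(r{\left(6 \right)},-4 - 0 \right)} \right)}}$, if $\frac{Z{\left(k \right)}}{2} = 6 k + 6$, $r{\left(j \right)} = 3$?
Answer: $- \frac{1}{120} \approx -0.0083333$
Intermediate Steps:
$O{\left(n,M \right)} = \frac{8 + n}{M + n}$
$Z{\left(k \right)} = 12 + 12 k$ ($Z{\left(k \right)} = 2 \left(6 k + 6\right) = 2 \left(6 + 6 k\right) = 12 + 12 k$)
$\frac{1}{Z{\left(O{\left(r{\left(6 \right)},-4 - 0 \right)} \right)}} = \frac{1}{12 + 12 \frac{8 + 3}{\left(-4 - 0\right) + 3}} = \frac{1}{12 + 12 \frac{1}{\left(-4 + 0\right) + 3} \cdot 11} = \frac{1}{12 + 12 \frac{1}{-4 + 3} \cdot 11} = \frac{1}{12 + 12 \frac{1}{-1} \cdot 11} = \frac{1}{12 + 12 \left(\left(-1\right) 11\right)} = \frac{1}{12 + 12 \left(-11\right)} = \frac{1}{12 - 132} = \frac{1}{-120} = - \frac{1}{120}$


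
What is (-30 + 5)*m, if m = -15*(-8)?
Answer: -3000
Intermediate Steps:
m = 120
(-30 + 5)*m = (-30 + 5)*120 = -25*120 = -3000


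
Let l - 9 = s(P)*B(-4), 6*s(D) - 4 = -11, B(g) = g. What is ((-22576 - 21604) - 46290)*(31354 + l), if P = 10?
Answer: -8513498410/3 ≈ -2.8378e+9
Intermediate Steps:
s(D) = -7/6 (s(D) = ⅔ + (⅙)*(-11) = ⅔ - 11/6 = -7/6)
l = 41/3 (l = 9 - 7/6*(-4) = 9 + 14/3 = 41/3 ≈ 13.667)
((-22576 - 21604) - 46290)*(31354 + l) = ((-22576 - 21604) - 46290)*(31354 + 41/3) = (-44180 - 46290)*(94103/3) = -90470*94103/3 = -8513498410/3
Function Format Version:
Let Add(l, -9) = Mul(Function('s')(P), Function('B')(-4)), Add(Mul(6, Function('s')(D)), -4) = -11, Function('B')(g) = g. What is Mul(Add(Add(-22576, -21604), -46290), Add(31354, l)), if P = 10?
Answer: Rational(-8513498410, 3) ≈ -2.8378e+9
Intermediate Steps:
Function('s')(D) = Rational(-7, 6) (Function('s')(D) = Add(Rational(2, 3), Mul(Rational(1, 6), -11)) = Add(Rational(2, 3), Rational(-11, 6)) = Rational(-7, 6))
l = Rational(41, 3) (l = Add(9, Mul(Rational(-7, 6), -4)) = Add(9, Rational(14, 3)) = Rational(41, 3) ≈ 13.667)
Mul(Add(Add(-22576, -21604), -46290), Add(31354, l)) = Mul(Add(Add(-22576, -21604), -46290), Add(31354, Rational(41, 3))) = Mul(Add(-44180, -46290), Rational(94103, 3)) = Mul(-90470, Rational(94103, 3)) = Rational(-8513498410, 3)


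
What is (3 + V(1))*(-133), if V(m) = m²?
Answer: -532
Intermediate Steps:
(3 + V(1))*(-133) = (3 + 1²)*(-133) = (3 + 1)*(-133) = 4*(-133) = -532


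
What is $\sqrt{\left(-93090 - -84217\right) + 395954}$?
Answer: $3 \sqrt{43009} \approx 622.16$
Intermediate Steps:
$\sqrt{\left(-93090 - -84217\right) + 395954} = \sqrt{\left(-93090 + 84217\right) + 395954} = \sqrt{-8873 + 395954} = \sqrt{387081} = 3 \sqrt{43009}$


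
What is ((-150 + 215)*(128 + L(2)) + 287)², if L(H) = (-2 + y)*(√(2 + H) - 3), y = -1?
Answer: 77475204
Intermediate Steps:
L(H) = 9 - 3*√(2 + H) (L(H) = (-2 - 1)*(√(2 + H) - 3) = -3*(-3 + √(2 + H)) = 9 - 3*√(2 + H))
((-150 + 215)*(128 + L(2)) + 287)² = ((-150 + 215)*(128 + (9 - 3*√(2 + 2))) + 287)² = (65*(128 + (9 - 3*√4)) + 287)² = (65*(128 + (9 - 3*2)) + 287)² = (65*(128 + (9 - 6)) + 287)² = (65*(128 + 3) + 287)² = (65*131 + 287)² = (8515 + 287)² = 8802² = 77475204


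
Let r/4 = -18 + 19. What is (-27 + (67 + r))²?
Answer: 1936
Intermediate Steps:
r = 4 (r = 4*(-18 + 19) = 4*1 = 4)
(-27 + (67 + r))² = (-27 + (67 + 4))² = (-27 + 71)² = 44² = 1936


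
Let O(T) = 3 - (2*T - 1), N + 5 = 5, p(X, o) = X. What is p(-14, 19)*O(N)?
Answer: -56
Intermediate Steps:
N = 0 (N = -5 + 5 = 0)
O(T) = 4 - 2*T (O(T) = 3 - (-1 + 2*T) = 3 + (1 - 2*T) = 4 - 2*T)
p(-14, 19)*O(N) = -14*(4 - 2*0) = -14*(4 + 0) = -14*4 = -56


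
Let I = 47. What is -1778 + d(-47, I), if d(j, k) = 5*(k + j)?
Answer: -1778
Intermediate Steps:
d(j, k) = 5*j + 5*k (d(j, k) = 5*(j + k) = 5*j + 5*k)
-1778 + d(-47, I) = -1778 + (5*(-47) + 5*47) = -1778 + (-235 + 235) = -1778 + 0 = -1778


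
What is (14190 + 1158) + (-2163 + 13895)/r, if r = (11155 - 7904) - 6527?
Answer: 1795297/117 ≈ 15344.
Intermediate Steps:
r = -3276 (r = 3251 - 6527 = -3276)
(14190 + 1158) + (-2163 + 13895)/r = (14190 + 1158) + (-2163 + 13895)/(-3276) = 15348 + 11732*(-1/3276) = 15348 - 419/117 = 1795297/117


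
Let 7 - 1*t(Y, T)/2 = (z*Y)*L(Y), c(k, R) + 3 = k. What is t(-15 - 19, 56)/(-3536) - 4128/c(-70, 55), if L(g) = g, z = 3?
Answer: 7550957/129064 ≈ 58.505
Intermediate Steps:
c(k, R) = -3 + k
t(Y, T) = 14 - 6*Y² (t(Y, T) = 14 - 2*3*Y*Y = 14 - 6*Y²)
t(-15 - 19, 56)/(-3536) - 4128/c(-70, 55) = (14 - 6*(-15 - 19)²)/(-3536) - 4128/(-3 - 70) = (14 - 6*(-34)²)*(-1/3536) - 4128/(-73) = (14 - 6*1156)*(-1/3536) - 4128*(-1/73) = (14 - 6936)*(-1/3536) + 4128/73 = -6922*(-1/3536) + 4128/73 = 3461/1768 + 4128/73 = 7550957/129064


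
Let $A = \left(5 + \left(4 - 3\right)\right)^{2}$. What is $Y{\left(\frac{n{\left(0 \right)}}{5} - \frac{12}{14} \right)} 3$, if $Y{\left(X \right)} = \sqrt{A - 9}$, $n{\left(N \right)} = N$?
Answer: $9 \sqrt{3} \approx 15.588$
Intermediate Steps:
$A = 36$ ($A = \left(5 + \left(4 - 3\right)\right)^{2} = \left(5 + 1\right)^{2} = 6^{2} = 36$)
$Y{\left(X \right)} = 3 \sqrt{3}$ ($Y{\left(X \right)} = \sqrt{36 - 9} = \sqrt{27} = 3 \sqrt{3}$)
$Y{\left(\frac{n{\left(0 \right)}}{5} - \frac{12}{14} \right)} 3 = 3 \sqrt{3} \cdot 3 = 9 \sqrt{3}$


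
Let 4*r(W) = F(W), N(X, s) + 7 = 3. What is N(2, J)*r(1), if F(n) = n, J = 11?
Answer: -1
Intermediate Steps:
N(X, s) = -4 (N(X, s) = -7 + 3 = -4)
r(W) = W/4
N(2, J)*r(1) = -1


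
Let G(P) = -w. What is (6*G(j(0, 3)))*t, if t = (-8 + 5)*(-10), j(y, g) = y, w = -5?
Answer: 900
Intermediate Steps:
G(P) = 5 (G(P) = -1*(-5) = 5)
t = 30 (t = -3*(-10) = 30)
(6*G(j(0, 3)))*t = (6*5)*30 = 30*30 = 900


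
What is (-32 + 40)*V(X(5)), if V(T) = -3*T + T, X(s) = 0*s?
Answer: 0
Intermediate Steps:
X(s) = 0
V(T) = -2*T
(-32 + 40)*V(X(5)) = (-32 + 40)*(-2*0) = 8*0 = 0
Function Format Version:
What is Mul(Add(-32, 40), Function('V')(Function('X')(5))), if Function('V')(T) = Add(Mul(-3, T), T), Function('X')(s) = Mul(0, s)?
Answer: 0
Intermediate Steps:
Function('X')(s) = 0
Function('V')(T) = Mul(-2, T)
Mul(Add(-32, 40), Function('V')(Function('X')(5))) = Mul(Add(-32, 40), Mul(-2, 0)) = Mul(8, 0) = 0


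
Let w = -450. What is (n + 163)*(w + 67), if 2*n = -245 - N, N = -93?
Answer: -33321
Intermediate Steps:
n = -76 (n = (-245 - 1*(-93))/2 = (-245 + 93)/2 = (½)*(-152) = -76)
(n + 163)*(w + 67) = (-76 + 163)*(-450 + 67) = 87*(-383) = -33321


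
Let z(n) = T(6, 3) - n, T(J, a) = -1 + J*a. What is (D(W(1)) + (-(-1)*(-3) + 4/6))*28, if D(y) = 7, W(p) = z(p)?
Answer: 392/3 ≈ 130.67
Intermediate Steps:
z(n) = 17 - n (z(n) = (-1 + 6*3) - n = (-1 + 18) - n = 17 - n)
W(p) = 17 - p
(D(W(1)) + (-(-1)*(-3) + 4/6))*28 = (7 + (-(-1)*(-3) + 4/6))*28 = (7 + (-1*3 + 4*(1/6)))*28 = (7 + (-3 + 2/3))*28 = (7 - 7/3)*28 = (14/3)*28 = 392/3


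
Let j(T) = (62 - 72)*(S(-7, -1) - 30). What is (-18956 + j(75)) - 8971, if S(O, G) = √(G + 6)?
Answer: -27627 - 10*√5 ≈ -27649.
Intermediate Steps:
S(O, G) = √(6 + G)
j(T) = 300 - 10*√5 (j(T) = (62 - 72)*(√(6 - 1) - 30) = -10*(√5 - 30) = -10*(-30 + √5) = 300 - 10*√5)
(-18956 + j(75)) - 8971 = (-18956 + (300 - 10*√5)) - 8971 = (-18656 - 10*√5) - 8971 = -27627 - 10*√5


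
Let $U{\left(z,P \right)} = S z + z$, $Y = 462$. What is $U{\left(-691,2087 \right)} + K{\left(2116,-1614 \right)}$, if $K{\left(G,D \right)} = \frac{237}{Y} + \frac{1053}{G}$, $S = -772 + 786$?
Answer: $- \frac{1688625517}{162932} \approx -10364.0$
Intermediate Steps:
$S = 14$
$U{\left(z,P \right)} = 15 z$ ($U{\left(z,P \right)} = 14 z + z = 15 z$)
$K{\left(G,D \right)} = \frac{79}{154} + \frac{1053}{G}$ ($K{\left(G,D \right)} = \frac{237}{462} + \frac{1053}{G} = 237 \cdot \frac{1}{462} + \frac{1053}{G} = \frac{79}{154} + \frac{1053}{G}$)
$U{\left(-691,2087 \right)} + K{\left(2116,-1614 \right)} = 15 \left(-691\right) + \left(\frac{79}{154} + \frac{1053}{2116}\right) = -10365 + \left(\frac{79}{154} + 1053 \cdot \frac{1}{2116}\right) = -10365 + \left(\frac{79}{154} + \frac{1053}{2116}\right) = -10365 + \frac{164663}{162932} = - \frac{1688625517}{162932}$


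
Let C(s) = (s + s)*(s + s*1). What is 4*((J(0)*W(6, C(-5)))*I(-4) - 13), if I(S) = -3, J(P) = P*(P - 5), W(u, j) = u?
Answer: -52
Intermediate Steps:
C(s) = 4*s**2 (C(s) = (2*s)*(s + s) = (2*s)*(2*s) = 4*s**2)
J(P) = P*(-5 + P)
4*((J(0)*W(6, C(-5)))*I(-4) - 13) = 4*(((0*(-5 + 0))*6)*(-3) - 13) = 4*(((0*(-5))*6)*(-3) - 13) = 4*((0*6)*(-3) - 13) = 4*(0*(-3) - 13) = 4*(0 - 13) = 4*(-13) = -52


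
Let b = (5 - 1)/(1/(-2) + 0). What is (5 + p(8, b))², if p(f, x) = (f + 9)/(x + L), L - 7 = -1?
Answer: 49/4 ≈ 12.250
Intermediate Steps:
L = 6 (L = 7 - 1 = 6)
b = -8 (b = 4/(-½ + 0) = 4/(-½) = 4*(-2) = -8)
p(f, x) = (9 + f)/(6 + x) (p(f, x) = (f + 9)/(x + 6) = (9 + f)/(6 + x))
(5 + p(8, b))² = (5 + (9 + 8)/(6 - 8))² = (5 + 17/(-2))² = (5 - ½*17)² = (5 - 17/2)² = (-7/2)² = 49/4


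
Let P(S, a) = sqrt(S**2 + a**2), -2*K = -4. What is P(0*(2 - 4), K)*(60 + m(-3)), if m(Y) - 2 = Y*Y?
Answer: 142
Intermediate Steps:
K = 2 (K = -1/2*(-4) = 2)
m(Y) = 2 + Y**2 (m(Y) = 2 + Y*Y = 2 + Y**2)
P(0*(2 - 4), K)*(60 + m(-3)) = sqrt((0*(2 - 4))**2 + 2**2)*(60 + (2 + (-3)**2)) = sqrt((0*(-2))**2 + 4)*(60 + (2 + 9)) = sqrt(0**2 + 4)*(60 + 11) = sqrt(0 + 4)*71 = sqrt(4)*71 = 2*71 = 142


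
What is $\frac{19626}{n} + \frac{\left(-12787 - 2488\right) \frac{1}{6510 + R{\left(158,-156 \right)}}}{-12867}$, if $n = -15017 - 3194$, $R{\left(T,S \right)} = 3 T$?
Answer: $- \frac{1763375577103}{1636497424008} \approx -1.0775$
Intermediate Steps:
$n = -18211$
$\frac{19626}{n} + \frac{\left(-12787 - 2488\right) \frac{1}{6510 + R{\left(158,-156 \right)}}}{-12867} = \frac{19626}{-18211} + \frac{\left(-12787 - 2488\right) \frac{1}{6510 + 3 \cdot 158}}{-12867} = 19626 \left(- \frac{1}{18211}\right) + - \frac{15275}{6510 + 474} \left(- \frac{1}{12867}\right) = - \frac{19626}{18211} + - \frac{15275}{6984} \left(- \frac{1}{12867}\right) = - \frac{19626}{18211} + \left(-15275\right) \frac{1}{6984} \left(- \frac{1}{12867}\right) = - \frac{19626}{18211} - - \frac{15275}{89863128} = - \frac{19626}{18211} + \frac{15275}{89863128} = - \frac{1763375577103}{1636497424008}$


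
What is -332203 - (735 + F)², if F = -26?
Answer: -834884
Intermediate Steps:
-332203 - (735 + F)² = -332203 - (735 - 26)² = -332203 - 1*709² = -332203 - 1*502681 = -332203 - 502681 = -834884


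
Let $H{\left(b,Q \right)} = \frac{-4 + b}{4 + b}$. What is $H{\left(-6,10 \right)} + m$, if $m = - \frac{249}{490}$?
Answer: $\frac{2201}{490} \approx 4.4918$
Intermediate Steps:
$m = - \frac{249}{490}$ ($m = \left(-249\right) \frac{1}{490} = - \frac{249}{490} \approx -0.50816$)
$H{\left(b,Q \right)} = \frac{-4 + b}{4 + b}$
$H{\left(-6,10 \right)} + m = \frac{-4 - 6}{4 - 6} - \frac{249}{490} = \frac{1}{-2} \left(-10\right) - \frac{249}{490} = \left(- \frac{1}{2}\right) \left(-10\right) - \frac{249}{490} = 5 - \frac{249}{490} = \frac{2201}{490}$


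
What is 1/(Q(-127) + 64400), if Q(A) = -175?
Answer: 1/64225 ≈ 1.5570e-5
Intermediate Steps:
1/(Q(-127) + 64400) = 1/(-175 + 64400) = 1/64225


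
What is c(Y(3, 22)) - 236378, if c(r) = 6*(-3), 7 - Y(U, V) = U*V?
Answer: -236396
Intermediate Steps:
Y(U, V) = 7 - U*V
c(r) = -18
c(Y(3, 22)) - 236378 = -18 - 236378 = -236396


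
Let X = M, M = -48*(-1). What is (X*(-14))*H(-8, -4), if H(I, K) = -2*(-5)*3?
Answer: -20160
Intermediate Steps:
M = 48
X = 48
H(I, K) = 30 (H(I, K) = 10*3 = 30)
(X*(-14))*H(-8, -4) = (48*(-14))*30 = -672*30 = -20160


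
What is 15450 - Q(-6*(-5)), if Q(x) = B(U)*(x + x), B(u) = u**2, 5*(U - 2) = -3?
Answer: 76662/5 ≈ 15332.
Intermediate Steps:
U = 7/5 (U = 2 + (1/5)*(-3) = 2 - 3/5 = 7/5 ≈ 1.4000)
Q(x) = 98*x/25 (Q(x) = (7/5)**2*(x + x) = 49*(2*x)/25 = 98*x/25)
15450 - Q(-6*(-5)) = 15450 - 98*(-6*(-5))/25 = 15450 - 98*30/25 = 15450 - 1*588/5 = 15450 - 588/5 = 76662/5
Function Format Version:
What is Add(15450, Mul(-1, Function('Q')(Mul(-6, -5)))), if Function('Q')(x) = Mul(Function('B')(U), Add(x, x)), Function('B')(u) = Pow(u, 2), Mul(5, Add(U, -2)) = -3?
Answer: Rational(76662, 5) ≈ 15332.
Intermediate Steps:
U = Rational(7, 5) (U = Add(2, Mul(Rational(1, 5), -3)) = Add(2, Rational(-3, 5)) = Rational(7, 5) ≈ 1.4000)
Function('Q')(x) = Mul(Rational(98, 25), x) (Function('Q')(x) = Mul(Pow(Rational(7, 5), 2), Add(x, x)) = Mul(Rational(49, 25), Mul(2, x)) = Mul(Rational(98, 25), x))
Add(15450, Mul(-1, Function('Q')(Mul(-6, -5)))) = Add(15450, Mul(-1, Mul(Rational(98, 25), Mul(-6, -5)))) = Add(15450, Mul(-1, Mul(Rational(98, 25), 30))) = Add(15450, Mul(-1, Rational(588, 5))) = Add(15450, Rational(-588, 5)) = Rational(76662, 5)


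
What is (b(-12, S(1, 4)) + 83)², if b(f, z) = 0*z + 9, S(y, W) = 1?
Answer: 8464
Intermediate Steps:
b(f, z) = 9 (b(f, z) = 0 + 9 = 9)
(b(-12, S(1, 4)) + 83)² = (9 + 83)² = 92² = 8464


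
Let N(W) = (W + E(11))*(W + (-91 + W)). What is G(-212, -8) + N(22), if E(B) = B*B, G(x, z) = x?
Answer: -6933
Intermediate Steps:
E(B) = B²
N(W) = (-91 + 2*W)*(121 + W) (N(W) = (W + 11²)*(W + (-91 + W)) = (W + 121)*(-91 + 2*W) = (121 + W)*(-91 + 2*W) = (-91 + 2*W)*(121 + W))
G(-212, -8) + N(22) = -212 + (-11011 + 2*22² + 151*22) = -212 + (-11011 + 2*484 + 3322) = -212 + (-11011 + 968 + 3322) = -212 - 6721 = -6933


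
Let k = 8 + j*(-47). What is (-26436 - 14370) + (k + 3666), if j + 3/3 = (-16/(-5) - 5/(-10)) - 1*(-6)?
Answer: -375409/10 ≈ -37541.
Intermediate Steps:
j = 87/10 (j = -1 + ((-16/(-5) - 5/(-10)) - 1*(-6)) = -1 + ((-16*(-1/5) - 5*(-1/10)) + 6) = -1 + ((16/5 + 1/2) + 6) = -1 + (37/10 + 6) = -1 + 97/10 = 87/10 ≈ 8.7000)
k = -4009/10 (k = 8 + (87/10)*(-47) = 8 - 4089/10 = -4009/10 ≈ -400.90)
(-26436 - 14370) + (k + 3666) = (-26436 - 14370) + (-4009/10 + 3666) = -40806 + 32651/10 = -375409/10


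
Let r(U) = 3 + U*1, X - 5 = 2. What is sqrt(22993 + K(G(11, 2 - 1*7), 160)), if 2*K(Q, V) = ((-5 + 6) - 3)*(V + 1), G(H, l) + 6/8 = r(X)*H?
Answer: 4*sqrt(1427) ≈ 151.10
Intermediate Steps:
X = 7 (X = 5 + 2 = 7)
r(U) = 3 + U
G(H, l) = -3/4 + 10*H (G(H, l) = -3/4 + (3 + 7)*H = -3/4 + 10*H)
K(Q, V) = -1 - V (K(Q, V) = (((-5 + 6) - 3)*(V + 1))/2 = ((1 - 3)*(1 + V))/2 = (-2*(1 + V))/2 = (-2 - 2*V)/2 = -1 - V)
sqrt(22993 + K(G(11, 2 - 1*7), 160)) = sqrt(22993 + (-1 - 1*160)) = sqrt(22993 + (-1 - 160)) = sqrt(22993 - 161) = sqrt(22832) = 4*sqrt(1427)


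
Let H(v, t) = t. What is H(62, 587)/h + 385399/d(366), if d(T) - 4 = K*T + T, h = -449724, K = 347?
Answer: 1546860826/511448619 ≈ 3.0245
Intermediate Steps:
d(T) = 4 + 348*T (d(T) = 4 + (347*T + T) = 4 + 348*T)
H(62, 587)/h + 385399/d(366) = 587/(-449724) + 385399/(4 + 348*366) = 587*(-1/449724) + 385399/(4 + 127368) = -587/449724 + 385399/127372 = -587/449724 + 385399*(1/127372) = -587/449724 + 55057/18196 = 1546860826/511448619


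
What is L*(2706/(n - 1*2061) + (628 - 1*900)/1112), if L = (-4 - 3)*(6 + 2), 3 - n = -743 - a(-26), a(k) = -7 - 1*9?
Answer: 2145248/16819 ≈ 127.55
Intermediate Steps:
a(k) = -16 (a(k) = -7 - 9 = -16)
n = 730 (n = 3 - (-743 - 1*(-16)) = 3 - (-743 + 16) = 3 - 1*(-727) = 3 + 727 = 730)
L = -56 (L = -7*8 = -56)
L*(2706/(n - 1*2061) + (628 - 1*900)/1112) = -56*(2706/(730 - 1*2061) + (628 - 1*900)/1112) = -56*(2706/(730 - 2061) + (628 - 900)*(1/1112)) = -56*(2706/(-1331) - 272*1/1112) = -56*(2706*(-1/1331) - 34/139) = -56*(-246/121 - 34/139) = -56*(-38308/16819) = 2145248/16819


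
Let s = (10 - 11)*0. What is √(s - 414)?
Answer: 3*I*√46 ≈ 20.347*I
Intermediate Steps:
s = 0 (s = -1*0 = 0)
√(s - 414) = √(0 - 414) = √(-414) = 3*I*√46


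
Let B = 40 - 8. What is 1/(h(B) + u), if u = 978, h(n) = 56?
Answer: 1/1034 ≈ 0.00096712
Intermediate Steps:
B = 32
1/(h(B) + u) = 1/(56 + 978) = 1/1034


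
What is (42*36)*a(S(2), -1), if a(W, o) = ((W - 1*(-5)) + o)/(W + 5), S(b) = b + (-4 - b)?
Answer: 0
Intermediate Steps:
S(b) = -4
a(W, o) = (5 + W + o)/(5 + W) (a(W, o) = ((W + 5) + o)/(5 + W) = ((5 + W) + o)/(5 + W) = (5 + W + o)/(5 + W))
(42*36)*a(S(2), -1) = (42*36)*((5 - 4 - 1)/(5 - 4)) = 1512*(0/1) = 1512*(1*0) = 1512*0 = 0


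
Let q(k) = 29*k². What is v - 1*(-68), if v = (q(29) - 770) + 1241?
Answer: 24928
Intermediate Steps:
v = 24860 (v = (29*29² - 770) + 1241 = (29*841 - 770) + 1241 = (24389 - 770) + 1241 = 23619 + 1241 = 24860)
v - 1*(-68) = 24860 - 1*(-68) = 24860 + 68 = 24928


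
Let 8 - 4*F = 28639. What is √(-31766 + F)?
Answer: I*√155695/2 ≈ 197.29*I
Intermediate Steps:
F = -28631/4 (F = 2 - ¼*28639 = 2 - 28639/4 = -28631/4 ≈ -7157.8)
√(-31766 + F) = √(-31766 - 28631/4) = √(-155695/4) = I*√155695/2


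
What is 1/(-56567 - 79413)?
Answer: -1/135980 ≈ -7.3540e-6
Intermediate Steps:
1/(-56567 - 79413) = 1/(-135980) = -1/135980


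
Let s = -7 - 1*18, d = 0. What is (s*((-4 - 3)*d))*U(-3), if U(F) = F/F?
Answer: 0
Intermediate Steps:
U(F) = 1
s = -25 (s = -7 - 18 = -25)
(s*((-4 - 3)*d))*U(-3) = -25*(-4 - 3)*0*1 = -(-175)*0*1 = -25*0*1 = 0*1 = 0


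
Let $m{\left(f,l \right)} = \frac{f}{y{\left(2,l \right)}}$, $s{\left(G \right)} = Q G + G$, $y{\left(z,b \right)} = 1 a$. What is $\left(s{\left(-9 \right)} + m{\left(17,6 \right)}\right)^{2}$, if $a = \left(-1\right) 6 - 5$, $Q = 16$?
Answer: $\frac{2890000}{121} \approx 23884.0$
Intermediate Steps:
$a = -11$ ($a = -6 - 5 = -11$)
$y{\left(z,b \right)} = -11$ ($y{\left(z,b \right)} = 1 \left(-11\right) = -11$)
$s{\left(G \right)} = 17 G$ ($s{\left(G \right)} = 16 G + G = 17 G$)
$m{\left(f,l \right)} = - \frac{f}{11}$ ($m{\left(f,l \right)} = \frac{f}{-11} = f \left(- \frac{1}{11}\right) = - \frac{f}{11}$)
$\left(s{\left(-9 \right)} + m{\left(17,6 \right)}\right)^{2} = \left(17 \left(-9\right) - \frac{17}{11}\right)^{2} = \left(-153 - \frac{17}{11}\right)^{2} = \left(- \frac{1700}{11}\right)^{2} = \frac{2890000}{121}$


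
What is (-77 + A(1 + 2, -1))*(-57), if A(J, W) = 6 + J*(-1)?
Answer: 4218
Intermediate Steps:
A(J, W) = 6 - J
(-77 + A(1 + 2, -1))*(-57) = (-77 + (6 - (1 + 2)))*(-57) = (-77 + (6 - 1*3))*(-57) = (-77 + (6 - 3))*(-57) = (-77 + 3)*(-57) = -74*(-57) = 4218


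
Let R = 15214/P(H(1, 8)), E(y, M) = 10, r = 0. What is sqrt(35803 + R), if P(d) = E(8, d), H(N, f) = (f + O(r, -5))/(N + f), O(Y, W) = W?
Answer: sqrt(933110)/5 ≈ 193.20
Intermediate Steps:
H(N, f) = (-5 + f)/(N + f) (H(N, f) = (f - 5)/(N + f) = (-5 + f)/(N + f))
P(d) = 10
R = 7607/5 (R = 15214/10 = 15214*(1/10) = 7607/5 ≈ 1521.4)
sqrt(35803 + R) = sqrt(35803 + 7607/5) = sqrt(186622/5) = sqrt(933110)/5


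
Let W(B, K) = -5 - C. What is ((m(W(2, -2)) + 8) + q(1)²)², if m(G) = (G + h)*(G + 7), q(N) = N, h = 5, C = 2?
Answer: 81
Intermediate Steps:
W(B, K) = -7 (W(B, K) = -5 - 1*2 = -5 - 2 = -7)
m(G) = (5 + G)*(7 + G) (m(G) = (G + 5)*(G + 7) = (5 + G)*(7 + G))
((m(W(2, -2)) + 8) + q(1)²)² = (((35 + (-7)² + 12*(-7)) + 8) + 1²)² = (((35 + 49 - 84) + 8) + 1)² = ((0 + 8) + 1)² = (8 + 1)² = 9² = 81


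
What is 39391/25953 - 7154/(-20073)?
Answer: 325454435/173651523 ≈ 1.8742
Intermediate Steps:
39391/25953 - 7154/(-20073) = 39391*(1/25953) - 7154*(-1/20073) = 39391/25953 + 7154/20073 = 325454435/173651523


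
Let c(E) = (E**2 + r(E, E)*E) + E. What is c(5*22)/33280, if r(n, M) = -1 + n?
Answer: 605/832 ≈ 0.72716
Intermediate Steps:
c(E) = E + E**2 + E*(-1 + E) (c(E) = (E**2 + (-1 + E)*E) + E = (E**2 + E*(-1 + E)) + E = E + E**2 + E*(-1 + E))
c(5*22)/33280 = (2*(5*22)**2)/33280 = (2*110**2)*(1/33280) = (2*12100)*(1/33280) = 24200*(1/33280) = 605/832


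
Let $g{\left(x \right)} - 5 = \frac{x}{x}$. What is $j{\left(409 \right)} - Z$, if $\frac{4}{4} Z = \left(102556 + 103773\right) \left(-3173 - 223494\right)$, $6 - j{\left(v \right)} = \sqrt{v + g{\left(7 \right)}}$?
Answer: $46767975449 - \sqrt{415} \approx 4.6768 \cdot 10^{10}$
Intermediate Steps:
$g{\left(x \right)} = 6$ ($g{\left(x \right)} = 5 + \frac{x}{x} = 5 + 1 = 6$)
$j{\left(v \right)} = 6 - \sqrt{6 + v}$ ($j{\left(v \right)} = 6 - \sqrt{v + 6} = 6 - \sqrt{6 + v}$)
$Z = -46767975443$ ($Z = \left(102556 + 103773\right) \left(-3173 - 223494\right) = 206329 \left(-226667\right) = -46767975443$)
$j{\left(409 \right)} - Z = \left(6 - \sqrt{6 + 409}\right) - -46767975443 = \left(6 - \sqrt{415}\right) + 46767975443 = 46767975449 - \sqrt{415}$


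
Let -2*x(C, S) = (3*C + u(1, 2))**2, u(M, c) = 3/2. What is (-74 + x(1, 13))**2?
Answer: 452929/64 ≈ 7077.0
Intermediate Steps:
u(M, c) = 3/2 (u(M, c) = 3*(1/2) = 3/2)
x(C, S) = -(3/2 + 3*C)**2/2 (x(C, S) = -(3*C + 3/2)**2/2 = -(3/2 + 3*C)**2/2)
(-74 + x(1, 13))**2 = (-74 - 9*(1 + 2*1)**2/8)**2 = (-74 - 9*(1 + 2)**2/8)**2 = (-74 - 9/8*3**2)**2 = (-74 - 9/8*9)**2 = (-74 - 81/8)**2 = (-673/8)**2 = 452929/64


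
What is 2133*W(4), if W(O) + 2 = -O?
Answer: -12798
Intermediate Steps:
W(O) = -2 - O
2133*W(4) = 2133*(-2 - 1*4) = 2133*(-2 - 4) = 2133*(-6) = -12798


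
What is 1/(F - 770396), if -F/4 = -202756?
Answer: 1/40628 ≈ 2.4614e-5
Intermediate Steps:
F = 811024 (F = -4*(-202756) = 811024)
1/(F - 770396) = 1/(811024 - 770396) = 1/40628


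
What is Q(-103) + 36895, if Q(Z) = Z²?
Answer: 47504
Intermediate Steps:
Q(-103) + 36895 = (-103)² + 36895 = 10609 + 36895 = 47504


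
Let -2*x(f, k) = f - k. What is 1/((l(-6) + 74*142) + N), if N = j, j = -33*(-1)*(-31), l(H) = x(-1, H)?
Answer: 2/18965 ≈ 0.00010546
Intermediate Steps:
x(f, k) = k/2 - f/2 (x(f, k) = -(f - k)/2 = k/2 - f/2)
l(H) = 1/2 + H/2 (l(H) = H/2 - 1/2*(-1) = H/2 + 1/2 = 1/2 + H/2)
j = -1023 (j = 33*(-31) = -1023)
N = -1023
1/((l(-6) + 74*142) + N) = 1/(((1/2 + (1/2)*(-6)) + 74*142) - 1023) = 1/(((1/2 - 3) + 10508) - 1023) = 1/((-5/2 + 10508) - 1023) = 1/(21011/2 - 1023) = 1/(18965/2) = 2/18965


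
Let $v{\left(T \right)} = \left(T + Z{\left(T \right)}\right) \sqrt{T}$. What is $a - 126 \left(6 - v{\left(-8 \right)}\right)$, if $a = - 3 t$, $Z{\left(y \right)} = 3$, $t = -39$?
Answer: $-639 - 1260 i \sqrt{2} \approx -639.0 - 1781.9 i$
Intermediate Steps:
$a = 117$ ($a = \left(-3\right) \left(-39\right) = 117$)
$v{\left(T \right)} = \sqrt{T} \left(3 + T\right)$ ($v{\left(T \right)} = \left(T + 3\right) \sqrt{T} = \left(3 + T\right) \sqrt{T} = \sqrt{T} \left(3 + T\right)$)
$a - 126 \left(6 - v{\left(-8 \right)}\right) = 117 - 126 \left(6 - \sqrt{-8} \left(3 - 8\right)\right) = 117 - 126 \left(6 - 2 i \sqrt{2} \left(-5\right)\right) = 117 - 126 \left(6 - - 10 i \sqrt{2}\right) = 117 - 126 \left(6 + 10 i \sqrt{2}\right) = 117 - \left(756 + 1260 i \sqrt{2}\right) = -639 - 1260 i \sqrt{2}$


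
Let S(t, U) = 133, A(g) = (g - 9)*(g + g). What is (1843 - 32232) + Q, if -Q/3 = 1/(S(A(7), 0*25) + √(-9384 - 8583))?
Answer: (-30389*√17967 + 4041740*I)/(√17967 - 133*I) ≈ -30389.0 + 0.011284*I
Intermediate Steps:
A(g) = 2*g*(-9 + g) (A(g) = (-9 + g)*(2*g) = 2*g*(-9 + g))
Q = -3/(133 + I*√17967) (Q = -3/(133 + √(-9384 - 8583)) = -3/(133 + √(-17967)) = -3/(133 + I*√17967) ≈ -0.01119 + 0.011278*I)
(1843 - 32232) + Q = (1843 - 32232) + (-399/35656 + 3*I*√17967/35656) = -30389 + (-399/35656 + 3*I*√17967/35656) = -1083550583/35656 + 3*I*√17967/35656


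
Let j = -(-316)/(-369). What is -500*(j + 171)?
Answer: -31391500/369 ≈ -85072.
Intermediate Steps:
j = -316/369 (j = -(-316)*(-1)/369 = -1*316/369 = -316/369 ≈ -0.85637)
-500*(j + 171) = -500*(-316/369 + 171) = -500*62783/369 = -31391500/369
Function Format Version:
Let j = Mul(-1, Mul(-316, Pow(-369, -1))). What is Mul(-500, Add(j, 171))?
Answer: Rational(-31391500, 369) ≈ -85072.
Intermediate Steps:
j = Rational(-316, 369) (j = Mul(-1, Mul(-316, Rational(-1, 369))) = Mul(-1, Rational(316, 369)) = Rational(-316, 369) ≈ -0.85637)
Mul(-500, Add(j, 171)) = Mul(-500, Add(Rational(-316, 369), 171)) = Mul(-500, Rational(62783, 369)) = Rational(-31391500, 369)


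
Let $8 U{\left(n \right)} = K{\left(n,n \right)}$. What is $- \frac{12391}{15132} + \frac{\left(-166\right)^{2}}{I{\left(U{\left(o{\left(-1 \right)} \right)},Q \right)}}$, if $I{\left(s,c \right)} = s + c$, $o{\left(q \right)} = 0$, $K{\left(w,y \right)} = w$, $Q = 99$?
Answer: $\frac{138583561}{499356} \approx 277.52$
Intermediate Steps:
$U{\left(n \right)} = \frac{n}{8}$
$I{\left(s,c \right)} = c + s$
$- \frac{12391}{15132} + \frac{\left(-166\right)^{2}}{I{\left(U{\left(o{\left(-1 \right)} \right)},Q \right)}} = - \frac{12391}{15132} + \frac{\left(-166\right)^{2}}{99 + \frac{1}{8} \cdot 0} = \left(-12391\right) \frac{1}{15132} + \frac{27556}{99 + 0} = - \frac{12391}{15132} + \frac{27556}{99} = \frac{138583561}{499356}$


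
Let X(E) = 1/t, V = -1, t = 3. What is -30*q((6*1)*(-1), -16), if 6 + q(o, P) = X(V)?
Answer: 170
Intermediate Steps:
X(E) = ⅓ (X(E) = 1/3 = ⅓)
q(o, P) = -17/3 (q(o, P) = -6 + ⅓ = -17/3)
-30*q((6*1)*(-1), -16) = -30*(-17/3) = 170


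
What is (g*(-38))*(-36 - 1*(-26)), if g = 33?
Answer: 12540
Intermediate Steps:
(g*(-38))*(-36 - 1*(-26)) = (33*(-38))*(-36 - 1*(-26)) = -1254*(-36 + 26) = -1254*(-10) = 12540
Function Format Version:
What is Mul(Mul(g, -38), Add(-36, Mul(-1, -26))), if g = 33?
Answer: 12540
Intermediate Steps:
Mul(Mul(g, -38), Add(-36, Mul(-1, -26))) = Mul(Mul(33, -38), Add(-36, Mul(-1, -26))) = Mul(-1254, Add(-36, 26)) = Mul(-1254, -10) = 12540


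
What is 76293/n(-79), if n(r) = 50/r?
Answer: -6027147/50 ≈ -1.2054e+5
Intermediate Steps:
76293/n(-79) = 76293/((50/(-79))) = 76293/((50*(-1/79))) = 76293/(-50/79) = 76293*(-79/50) = -6027147/50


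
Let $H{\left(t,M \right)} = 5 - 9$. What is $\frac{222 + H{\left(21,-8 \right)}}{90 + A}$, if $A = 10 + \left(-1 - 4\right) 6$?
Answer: $\frac{109}{35} \approx 3.1143$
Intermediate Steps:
$H{\left(t,M \right)} = -4$
$A = -20$ ($A = 10 - 30 = -20$)
$\frac{222 + H{\left(21,-8 \right)}}{90 + A} = \frac{222 - 4}{90 - 20} = \frac{218}{70} = 218 \cdot \frac{1}{70} = \frac{109}{35}$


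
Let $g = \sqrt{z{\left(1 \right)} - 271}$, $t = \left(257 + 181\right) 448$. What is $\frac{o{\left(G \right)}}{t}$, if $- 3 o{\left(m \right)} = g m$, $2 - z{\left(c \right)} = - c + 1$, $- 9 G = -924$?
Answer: $- \frac{11 i \sqrt{269}}{63072} \approx - 0.0028604 i$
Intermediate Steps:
$G = \frac{308}{3}$ ($G = \left(- \frac{1}{9}\right) \left(-924\right) = \frac{308}{3} \approx 102.67$)
$z{\left(c \right)} = 1 + c$ ($z{\left(c \right)} = 2 - \left(- c + 1\right) = 2 - \left(1 - c\right) = 2 + \left(-1 + c\right) = 1 + c$)
$t = 196224$ ($t = 438 \cdot 448 = 196224$)
$g = i \sqrt{269}$ ($g = \sqrt{\left(1 + 1\right) - 271} = \sqrt{2 - 271} = \sqrt{-269} = i \sqrt{269} \approx 16.401 i$)
$o{\left(m \right)} = - \frac{i m \sqrt{269}}{3}$ ($o{\left(m \right)} = - \frac{i \sqrt{269} m}{3} = - \frac{i m \sqrt{269}}{3}$)
$\frac{o{\left(G \right)}}{t} = \frac{\left(- \frac{1}{3}\right) i \frac{308}{3} \sqrt{269}}{196224} = - \frac{308 i \sqrt{269}}{9} \cdot \frac{1}{196224} = - \frac{11 i \sqrt{269}}{63072}$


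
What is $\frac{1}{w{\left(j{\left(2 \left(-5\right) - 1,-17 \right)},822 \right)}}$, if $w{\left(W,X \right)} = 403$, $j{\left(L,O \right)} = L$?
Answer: $\frac{1}{403} \approx 0.0024814$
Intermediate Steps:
$\frac{1}{w{\left(j{\left(2 \left(-5\right) - 1,-17 \right)},822 \right)}} = \frac{1}{403}$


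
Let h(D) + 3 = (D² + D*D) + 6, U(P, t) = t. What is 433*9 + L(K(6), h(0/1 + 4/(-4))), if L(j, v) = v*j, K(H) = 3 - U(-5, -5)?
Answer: 3937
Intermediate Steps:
K(H) = 8 (K(H) = 3 - 1*(-5) = 3 + 5 = 8)
h(D) = 3 + 2*D² (h(D) = -3 + ((D² + D*D) + 6) = -3 + ((D² + D²) + 6) = -3 + (2*D² + 6) = -3 + (6 + 2*D²) = 3 + 2*D²)
L(j, v) = j*v
433*9 + L(K(6), h(0/1 + 4/(-4))) = 433*9 + 8*(3 + 2*(0/1 + 4/(-4))²) = 3897 + 8*(3 + 2*(0*1 + 4*(-¼))²) = 3897 + 8*(3 + 2*(0 - 1)²) = 3897 + 8*(3 + 2*(-1)²) = 3897 + 8*(3 + 2*1) = 3897 + 8*(3 + 2) = 3897 + 8*5 = 3897 + 40 = 3937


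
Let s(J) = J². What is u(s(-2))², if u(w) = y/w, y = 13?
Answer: 169/16 ≈ 10.563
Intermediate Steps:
u(w) = 13/w
u(s(-2))² = (13/((-2)²))² = (13/4)² = 169/16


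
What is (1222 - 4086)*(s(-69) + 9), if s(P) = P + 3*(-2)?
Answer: 189024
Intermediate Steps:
s(P) = -6 + P (s(P) = P - 6 = -6 + P)
(1222 - 4086)*(s(-69) + 9) = (1222 - 4086)*((-6 - 69) + 9) = -2864*(-75 + 9) = -2864*(-66) = 189024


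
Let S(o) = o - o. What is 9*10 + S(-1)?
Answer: 90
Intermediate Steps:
S(o) = 0
9*10 + S(-1) = 9*10 + 0 = 90 + 0 = 90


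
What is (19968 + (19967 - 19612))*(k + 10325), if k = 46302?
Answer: 1150830521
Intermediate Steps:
(19968 + (19967 - 19612))*(k + 10325) = (19968 + (19967 - 19612))*(46302 + 10325) = (19968 + 355)*56627 = 20323*56627 = 1150830521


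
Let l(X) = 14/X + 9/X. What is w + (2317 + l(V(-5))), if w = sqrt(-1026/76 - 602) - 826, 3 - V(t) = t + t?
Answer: 19406/13 + I*sqrt(2462)/2 ≈ 1492.8 + 24.809*I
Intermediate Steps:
V(t) = 3 - 2*t (V(t) = 3 - (t + t) = 3 - 2*t)
l(X) = 23/X
w = -826 + I*sqrt(2462)/2 (w = sqrt(-1026*1/76 - 602) - 826 = sqrt(-27/2 - 602) - 826 = sqrt(-1231/2) - 826 = I*sqrt(2462)/2 - 826 = -826 + I*sqrt(2462)/2 ≈ -826.0 + 24.809*I)
w + (2317 + l(V(-5))) = (-826 + I*sqrt(2462)/2) + (2317 + 23/(3 - 2*(-5))) = (-826 + I*sqrt(2462)/2) + (2317 + 23/(3 + 10)) = (-826 + I*sqrt(2462)/2) + (2317 + 23/13) = (-826 + I*sqrt(2462)/2) + 30144/13 = 19406/13 + I*sqrt(2462)/2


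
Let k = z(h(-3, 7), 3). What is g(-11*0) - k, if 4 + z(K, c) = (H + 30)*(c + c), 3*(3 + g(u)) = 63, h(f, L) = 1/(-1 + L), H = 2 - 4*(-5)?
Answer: -290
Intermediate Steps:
H = 22 (H = 2 + 20 = 22)
g(u) = 18 (g(u) = -3 + (⅓)*63 = -3 + 21 = 18)
z(K, c) = -4 + 104*c (z(K, c) = -4 + (22 + 30)*(c + c) = -4 + 52*(2*c) = -4 + 104*c)
k = 308 (k = -4 + 104*3 = -4 + 312 = 308)
g(-11*0) - k = 18 - 1*308 = 18 - 308 = -290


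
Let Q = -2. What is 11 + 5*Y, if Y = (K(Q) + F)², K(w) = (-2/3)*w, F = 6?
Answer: 2519/9 ≈ 279.89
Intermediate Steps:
K(w) = -2*w/3 (K(w) = (-2*⅓)*w = -2*w/3)
Y = 484/9 (Y = (-⅔*(-2) + 6)² = (4/3 + 6)² = (22/3)² = 484/9 ≈ 53.778)
11 + 5*Y = 11 + 5*(484/9) = 11 + 2420/9 = 2519/9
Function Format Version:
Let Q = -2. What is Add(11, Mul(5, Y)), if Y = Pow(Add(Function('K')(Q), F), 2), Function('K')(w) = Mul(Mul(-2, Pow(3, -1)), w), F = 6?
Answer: Rational(2519, 9) ≈ 279.89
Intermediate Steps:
Function('K')(w) = Mul(Rational(-2, 3), w) (Function('K')(w) = Mul(Mul(-2, Rational(1, 3)), w) = Mul(Rational(-2, 3), w))
Y = Rational(484, 9) (Y = Pow(Add(Mul(Rational(-2, 3), -2), 6), 2) = Pow(Add(Rational(4, 3), 6), 2) = Pow(Rational(22, 3), 2) = Rational(484, 9) ≈ 53.778)
Add(11, Mul(5, Y)) = Add(11, Mul(5, Rational(484, 9))) = Add(11, Rational(2420, 9)) = Rational(2519, 9)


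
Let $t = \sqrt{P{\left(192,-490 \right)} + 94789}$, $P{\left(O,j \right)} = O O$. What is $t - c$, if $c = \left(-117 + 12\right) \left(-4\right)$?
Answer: $-420 + \sqrt{131653} \approx -57.16$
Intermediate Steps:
$c = 420$ ($c = \left(-105\right) \left(-4\right) = 420$)
$P{\left(O,j \right)} = O^{2}$
$t = \sqrt{131653}$ ($t = \sqrt{192^{2} + 94789} = \sqrt{36864 + 94789} = \sqrt{131653} \approx 362.84$)
$t - c = \sqrt{131653} - 420 = -420 + \sqrt{131653}$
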